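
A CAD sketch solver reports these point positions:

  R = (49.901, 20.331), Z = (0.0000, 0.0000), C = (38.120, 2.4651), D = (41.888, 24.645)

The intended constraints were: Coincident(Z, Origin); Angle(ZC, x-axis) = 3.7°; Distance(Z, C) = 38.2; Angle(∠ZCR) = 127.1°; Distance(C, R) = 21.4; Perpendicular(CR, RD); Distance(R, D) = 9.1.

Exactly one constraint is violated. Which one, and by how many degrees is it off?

Perpendicular(CR, RD) — off by 5.10°.

Z = (0.00, 0.00) ✓; ZC at 3.700° ✓; |ZC| = 38.20 ✓; ∠ZCR = 127.1° ✓; |CR| = 21.40 ✓; ∠(CR, RD) = 95.10° ✗; |RD| = 9.100 ✓.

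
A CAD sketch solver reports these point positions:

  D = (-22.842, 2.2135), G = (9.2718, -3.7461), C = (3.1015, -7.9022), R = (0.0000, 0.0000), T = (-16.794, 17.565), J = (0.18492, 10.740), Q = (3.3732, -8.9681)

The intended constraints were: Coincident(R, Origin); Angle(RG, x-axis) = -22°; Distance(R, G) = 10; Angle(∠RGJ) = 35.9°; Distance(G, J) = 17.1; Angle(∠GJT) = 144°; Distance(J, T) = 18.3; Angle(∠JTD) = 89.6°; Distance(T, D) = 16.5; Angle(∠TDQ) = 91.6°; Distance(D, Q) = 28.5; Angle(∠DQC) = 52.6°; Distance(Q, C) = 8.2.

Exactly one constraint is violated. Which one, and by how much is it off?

Distance(Q, C) = 8.2 — off by 7.10.

R = (0.00, 0.00) ✓; RG at -22.00° ✓; |RG| = 10.00 ✓; ∠RGJ = 35.90° ✓; |GJ| = 17.10 ✓; ∠GJT = 144.0° ✓; |JT| = 18.30 ✓; ∠JTD = 89.60° ✓; |TD| = 16.50 ✓; ∠TDQ = 91.60° ✓; |DQ| = 28.50 ✓; ∠DQC = 52.60° ✓; |QC| = 1.100 ✗.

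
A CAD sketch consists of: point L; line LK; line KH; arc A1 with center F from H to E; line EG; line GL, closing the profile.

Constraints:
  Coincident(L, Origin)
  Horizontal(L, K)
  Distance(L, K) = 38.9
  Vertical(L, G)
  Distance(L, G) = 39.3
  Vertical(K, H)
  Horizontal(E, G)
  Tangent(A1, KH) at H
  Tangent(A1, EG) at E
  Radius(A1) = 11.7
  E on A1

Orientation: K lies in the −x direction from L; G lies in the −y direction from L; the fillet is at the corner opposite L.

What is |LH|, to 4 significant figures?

47.70

L is at the origin; LK is horizontal with |LK| = 38.9 and K on the −x side, so K = (-38.90, 0.000). LG is vertical with |LG| = 39.3 and G on the −y side, so G = (0.000, -39.30). The virtual corner opposite L is at (-38.90, -39.30). A1 meets KH tangentially, so FH is at right angles to KH and A1 meets EG tangentially, so FE is at right angles to EG, with radius 11.7, so the center F sits 11.7 in from both sides at F = (-27.20, -27.60). That places the tangent points at H = (-38.90, -27.60) on KH and E = (-27.20, -39.30) on EG. Then |LH| = |H − L| = 47.70.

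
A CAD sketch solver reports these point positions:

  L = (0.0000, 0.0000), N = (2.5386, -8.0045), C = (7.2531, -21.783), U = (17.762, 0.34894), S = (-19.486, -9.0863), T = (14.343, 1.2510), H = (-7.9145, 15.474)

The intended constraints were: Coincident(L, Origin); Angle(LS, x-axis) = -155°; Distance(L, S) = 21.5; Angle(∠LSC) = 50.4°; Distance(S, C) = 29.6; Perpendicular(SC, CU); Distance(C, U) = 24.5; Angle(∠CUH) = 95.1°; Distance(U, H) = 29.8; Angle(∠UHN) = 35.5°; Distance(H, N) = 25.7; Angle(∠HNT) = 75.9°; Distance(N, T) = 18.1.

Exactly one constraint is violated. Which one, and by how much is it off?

Distance(N, T) = 18.1 — off by 3.10.

L = (0.00, 0.00) ✓; LS at -155.0° ✓; |LS| = 21.50 ✓; ∠LSC = 50.40° ✓; |SC| = 29.60 ✓; ∠(SC, CU) = 90.00° ✓; |CU| = 24.50 ✓; ∠CUH = 95.10° ✓; |UH| = 29.80 ✓; ∠UHN = 35.50° ✓; |HN| = 25.70 ✓; ∠HNT = 75.90° ✓; |NT| = 15.00 ✗.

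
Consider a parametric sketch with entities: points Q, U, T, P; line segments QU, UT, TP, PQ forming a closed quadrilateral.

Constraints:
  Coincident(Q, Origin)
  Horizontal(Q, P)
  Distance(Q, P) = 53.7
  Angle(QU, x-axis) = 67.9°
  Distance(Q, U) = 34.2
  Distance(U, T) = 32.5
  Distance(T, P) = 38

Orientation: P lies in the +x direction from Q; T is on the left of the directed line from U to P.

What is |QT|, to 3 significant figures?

58.2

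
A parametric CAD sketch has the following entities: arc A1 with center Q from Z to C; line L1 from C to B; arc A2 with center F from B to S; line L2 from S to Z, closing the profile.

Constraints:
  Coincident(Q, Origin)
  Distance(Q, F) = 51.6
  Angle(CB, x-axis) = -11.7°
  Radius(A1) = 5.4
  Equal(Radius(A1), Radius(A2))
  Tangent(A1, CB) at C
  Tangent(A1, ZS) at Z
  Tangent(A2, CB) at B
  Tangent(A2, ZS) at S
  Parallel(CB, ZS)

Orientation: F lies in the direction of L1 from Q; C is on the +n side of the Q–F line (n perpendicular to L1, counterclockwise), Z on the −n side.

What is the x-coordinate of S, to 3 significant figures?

49.4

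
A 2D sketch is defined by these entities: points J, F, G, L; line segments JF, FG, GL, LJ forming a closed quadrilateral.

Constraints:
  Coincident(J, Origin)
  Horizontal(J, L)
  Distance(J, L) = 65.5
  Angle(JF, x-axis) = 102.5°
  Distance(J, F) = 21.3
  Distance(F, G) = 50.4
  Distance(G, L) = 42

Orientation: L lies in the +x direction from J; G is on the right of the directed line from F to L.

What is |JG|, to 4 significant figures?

32.92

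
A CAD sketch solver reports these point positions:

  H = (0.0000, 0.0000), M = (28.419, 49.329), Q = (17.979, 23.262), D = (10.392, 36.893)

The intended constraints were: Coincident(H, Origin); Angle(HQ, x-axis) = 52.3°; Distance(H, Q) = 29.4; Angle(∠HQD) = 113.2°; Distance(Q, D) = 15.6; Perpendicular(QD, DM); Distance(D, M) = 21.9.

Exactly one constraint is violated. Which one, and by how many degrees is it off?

Perpendicular(QD, DM) — off by 5.50°.

H = (0.00, 0.00) ✓; HQ at 52.30° ✓; |HQ| = 29.40 ✓; ∠HQD = 113.2° ✓; |QD| = 15.60 ✓; ∠(QD, DM) = 84.50° ✗; |DM| = 21.90 ✓.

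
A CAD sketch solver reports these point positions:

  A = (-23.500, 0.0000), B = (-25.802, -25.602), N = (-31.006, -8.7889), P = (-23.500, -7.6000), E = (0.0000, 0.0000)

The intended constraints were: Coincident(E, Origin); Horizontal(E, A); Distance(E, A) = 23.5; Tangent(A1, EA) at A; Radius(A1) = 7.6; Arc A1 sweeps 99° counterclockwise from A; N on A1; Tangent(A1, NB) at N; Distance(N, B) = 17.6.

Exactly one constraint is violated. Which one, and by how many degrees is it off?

Tangent(A1, NB) at N — off by 8.20°.

E = (0.00, 0.00) ✓; E.y = 0.00, A.y = 0.00 ✓; |EA| = 23.50 ✓; ∠(PA, AE) = 90.00° ✓; |PA| = 7.600 ✓; bearing(P→N) − bearing(P→A) = 99.00° ✓; |PN| = 7.600 ✓; ∠(PN, NB) = 81.80° ✗; |NB| = 17.60 ✓.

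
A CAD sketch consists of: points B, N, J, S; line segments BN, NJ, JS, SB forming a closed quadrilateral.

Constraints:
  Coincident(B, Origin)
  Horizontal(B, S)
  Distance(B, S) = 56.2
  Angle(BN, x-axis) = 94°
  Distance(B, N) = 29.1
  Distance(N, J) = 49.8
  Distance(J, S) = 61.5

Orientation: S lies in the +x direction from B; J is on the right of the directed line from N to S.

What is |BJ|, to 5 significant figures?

20.838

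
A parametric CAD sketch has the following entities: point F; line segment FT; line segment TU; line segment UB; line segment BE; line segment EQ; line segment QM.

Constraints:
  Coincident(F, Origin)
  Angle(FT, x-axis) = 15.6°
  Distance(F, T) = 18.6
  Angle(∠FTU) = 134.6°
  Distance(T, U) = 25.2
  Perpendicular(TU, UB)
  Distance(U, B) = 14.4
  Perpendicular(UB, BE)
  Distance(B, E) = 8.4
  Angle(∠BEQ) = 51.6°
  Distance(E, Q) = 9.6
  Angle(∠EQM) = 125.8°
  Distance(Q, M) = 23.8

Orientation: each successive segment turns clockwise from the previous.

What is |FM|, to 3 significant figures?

59.8

F is at the origin; FT runs at 15.6° with length 18.6, so T = (17.9, 5.00). ∠FTU = 134.6° gives TU at -29.8° from the x-axis; with |TU| = 25.2, U = (39.8, -7.52). TU is perpendicular to UB, so UB runs at -120°; with |UB| = 14.4, B = (32.6, -20.0). UB ⟂ BE, so BE runs at 150°; with |BE| = 8.4, E = (25.3, -15.8). ∠BEQ = 51.6° gives EQ at 21.8° from the x-axis; with |EQ| = 9.6, Q = (34.3, -12.3). ∠EQM = 125.8° gives QM at -32.4° from the x-axis; with |QM| = 23.8, M = (54.3, -25.0). Then |FM| = |M − F| = 59.8.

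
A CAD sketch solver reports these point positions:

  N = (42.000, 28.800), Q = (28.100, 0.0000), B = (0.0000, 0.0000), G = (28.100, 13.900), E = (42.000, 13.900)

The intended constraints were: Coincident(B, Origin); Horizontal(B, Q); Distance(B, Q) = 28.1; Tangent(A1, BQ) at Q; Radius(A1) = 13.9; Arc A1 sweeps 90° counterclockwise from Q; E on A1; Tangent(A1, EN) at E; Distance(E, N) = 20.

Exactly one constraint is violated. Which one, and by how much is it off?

Distance(E, N) = 20 — off by 5.10.

B = (0.00, 0.00) ✓; B.y = 0.00, Q.y = 0.00 ✓; |BQ| = 28.10 ✓; ∠(GQ, QB) = 90.00° ✓; |GQ| = 13.90 ✓; bearing(G→E) − bearing(G→Q) = 90.00° ✓; |GE| = 13.90 ✓; ∠(GE, EN) = 90.00° ✓; |EN| = 14.90 ✗.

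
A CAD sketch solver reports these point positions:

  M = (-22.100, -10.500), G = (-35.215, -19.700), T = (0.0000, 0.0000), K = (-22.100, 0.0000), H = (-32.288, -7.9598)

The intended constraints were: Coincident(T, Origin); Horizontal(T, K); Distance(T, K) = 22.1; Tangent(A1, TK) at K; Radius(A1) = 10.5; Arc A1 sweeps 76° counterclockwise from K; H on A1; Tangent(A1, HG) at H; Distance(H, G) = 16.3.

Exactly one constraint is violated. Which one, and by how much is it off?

Distance(H, G) = 16.3 — off by 4.20.

T = (0.00, 0.00) ✓; T.y = 0.00, K.y = 0.00 ✓; |TK| = 22.10 ✓; ∠(MK, KT) = 90.00° ✓; |MK| = 10.50 ✓; bearing(M→H) − bearing(M→K) = 76.00° ✓; |MH| = 10.50 ✓; ∠(MH, HG) = 90.00° ✓; |HG| = 12.10 ✗.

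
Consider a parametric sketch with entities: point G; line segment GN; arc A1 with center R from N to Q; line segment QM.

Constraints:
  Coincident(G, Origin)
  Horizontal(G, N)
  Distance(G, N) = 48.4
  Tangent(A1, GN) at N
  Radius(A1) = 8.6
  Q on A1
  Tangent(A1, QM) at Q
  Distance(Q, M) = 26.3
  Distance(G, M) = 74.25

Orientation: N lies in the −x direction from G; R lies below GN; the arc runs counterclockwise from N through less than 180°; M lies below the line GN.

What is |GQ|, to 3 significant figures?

55.9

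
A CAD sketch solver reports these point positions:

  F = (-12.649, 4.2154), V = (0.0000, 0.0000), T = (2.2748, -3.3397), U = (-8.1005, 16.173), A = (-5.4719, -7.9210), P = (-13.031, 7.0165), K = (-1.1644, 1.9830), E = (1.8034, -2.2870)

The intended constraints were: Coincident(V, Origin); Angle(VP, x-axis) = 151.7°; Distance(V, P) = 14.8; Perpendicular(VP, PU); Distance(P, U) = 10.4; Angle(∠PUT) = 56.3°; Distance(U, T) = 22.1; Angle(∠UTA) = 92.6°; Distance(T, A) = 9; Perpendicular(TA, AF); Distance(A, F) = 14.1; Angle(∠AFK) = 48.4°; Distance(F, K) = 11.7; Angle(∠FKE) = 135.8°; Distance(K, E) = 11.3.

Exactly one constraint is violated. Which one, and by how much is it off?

Distance(K, E) = 11.3 — off by 6.10.

V = (0.00, 0.00) ✓; VP at 151.7° ✓; |VP| = 14.80 ✓; ∠(VP, PU) = 90.00° ✓; |PU| = 10.40 ✓; ∠PUT = 56.30° ✓; |UT| = 22.10 ✓; ∠UTA = 92.60° ✓; |TA| = 9.000 ✓; ∠(TA, AF) = 90.00° ✓; |AF| = 14.10 ✓; ∠AFK = 48.40° ✓; |FK| = 11.70 ✓; ∠FKE = 135.8° ✓; |KE| = 5.200 ✗.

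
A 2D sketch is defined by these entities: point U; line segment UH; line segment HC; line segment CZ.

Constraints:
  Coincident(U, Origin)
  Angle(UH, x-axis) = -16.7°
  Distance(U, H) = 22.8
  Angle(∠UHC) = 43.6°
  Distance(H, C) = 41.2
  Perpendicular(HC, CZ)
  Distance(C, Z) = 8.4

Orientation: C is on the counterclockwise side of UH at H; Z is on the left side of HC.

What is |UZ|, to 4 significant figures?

25.75

U is at the origin; UH runs at -16.7° with length 22.8, so H = 22.8·(cos -16.7°, sin -16.7°) = (21.84, -6.552). ∠UHC = 43.6°, so HC runs at -16.7° + (180° − 43.6°) = 119.7° from the x-axis; with |HC| = 41.2, C = H + 41.2·(cos 119.7°, sin 119.7°) = (1.425, 29.24). The perpendicularity gives CZ at right angles to HC; with |CZ| = 8.4 on the left of HC, Z = C + 8.4·(-0.8686, -0.4955) = (-5.871, 25.07). Then |UZ| = |Z − U| = 25.75.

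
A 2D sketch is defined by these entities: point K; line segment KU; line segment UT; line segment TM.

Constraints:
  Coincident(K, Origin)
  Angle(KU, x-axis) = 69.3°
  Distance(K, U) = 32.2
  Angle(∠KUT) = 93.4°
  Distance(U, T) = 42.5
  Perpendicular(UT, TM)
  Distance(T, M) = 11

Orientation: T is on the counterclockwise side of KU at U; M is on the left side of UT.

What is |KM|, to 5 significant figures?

49.186

∠KUT = 93.4°, so UT runs at 69.3° + (180° − 93.4°) = 155.90° from the x-axis; with |UT| = 42.5, T = U + 42.5·(cos 155.90°, sin 155.90°) = (-27.414, 47.475). The perpendicularity gives TM at right angles to UT; with |TM| = 11.0 on the left of UT, M = T + 11.0·(-0.40833, -0.91283) = (-31.905, 37.434). Then |KM| = |M − K| = 49.186.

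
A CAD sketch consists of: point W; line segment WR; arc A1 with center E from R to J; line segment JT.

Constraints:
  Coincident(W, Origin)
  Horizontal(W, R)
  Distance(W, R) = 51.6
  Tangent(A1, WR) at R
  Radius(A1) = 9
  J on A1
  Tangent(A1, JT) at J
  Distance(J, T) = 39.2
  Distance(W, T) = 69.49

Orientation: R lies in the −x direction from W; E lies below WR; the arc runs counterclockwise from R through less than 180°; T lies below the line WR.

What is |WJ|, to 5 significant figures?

61.329

W is at the origin; W and R share the same y with |WR| = 51.6 and R on the −x side, so R = (-51.600, 0.0000). The tangent condition forces ER to be normal to WR, so E = R + (0, -9) = (-51.600, -9.0000). Since EJ ⟂ JT (tangency), |ET| = √(9.0² + 39.2²) = 40.220 regardless of where J sits on A1. So T lies on both circle(W, 69.49) and circle(E, 40.220); the below-WR intersection is T = (-49.130, -49.144). J is the foot of the tangent from T: J = (-60.232, -11.549).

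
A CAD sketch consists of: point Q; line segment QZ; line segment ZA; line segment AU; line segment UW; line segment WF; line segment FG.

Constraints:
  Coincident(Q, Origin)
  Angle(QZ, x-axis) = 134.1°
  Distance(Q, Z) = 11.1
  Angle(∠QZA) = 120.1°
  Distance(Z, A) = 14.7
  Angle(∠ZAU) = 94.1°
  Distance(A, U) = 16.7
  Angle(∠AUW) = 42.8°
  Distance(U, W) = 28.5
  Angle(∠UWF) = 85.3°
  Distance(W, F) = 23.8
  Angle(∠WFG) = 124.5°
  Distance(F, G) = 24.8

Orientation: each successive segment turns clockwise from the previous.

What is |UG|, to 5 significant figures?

36.394

Q is at the origin; QZ runs at 134.1° with length 11.1, so Z = (-7.7246, 7.9712). ∠QZA = 120.1° gives ZA at 74.200° from the x-axis; with |ZA| = 14.7, A = (-3.7221, 22.116). ∠ZAU = 94.1° gives AU at -11.700° from the x-axis; with |AU| = 16.7, U = (12.631, 18.729). ∠AUW = 42.8° gives UW at -148.90° from the x-axis; with |UW| = 28.5, W = (-11.773, 4.0081). ∠UWF = 85.3° gives WF at 116.40° from the x-axis; with |WF| = 23.8, F = (-22.355, 25.326). ∠WFG = 124.5° gives FG at 60.900° from the x-axis; with |FG| = 24.8, G = (-10.294, 46.996). Then |UG| = |G − U| = 36.394.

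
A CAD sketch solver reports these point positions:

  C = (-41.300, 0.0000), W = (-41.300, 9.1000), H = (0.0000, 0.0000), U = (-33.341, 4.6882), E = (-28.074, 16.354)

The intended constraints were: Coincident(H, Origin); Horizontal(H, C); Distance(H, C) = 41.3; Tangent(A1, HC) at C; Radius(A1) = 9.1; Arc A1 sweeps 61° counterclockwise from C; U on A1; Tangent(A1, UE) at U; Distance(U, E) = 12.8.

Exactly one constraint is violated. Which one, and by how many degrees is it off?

Tangent(A1, UE) at U — off by 4.70°.

H = (0.00, 0.00) ✓; H.y = 0.00, C.y = 0.00 ✓; |HC| = 41.30 ✓; ∠(WC, CH) = 90.00° ✓; |WC| = 9.100 ✓; bearing(W→U) − bearing(W→C) = 61.00° ✓; |WU| = 9.100 ✓; ∠(WU, UE) = 85.30° ✗; |UE| = 12.80 ✓.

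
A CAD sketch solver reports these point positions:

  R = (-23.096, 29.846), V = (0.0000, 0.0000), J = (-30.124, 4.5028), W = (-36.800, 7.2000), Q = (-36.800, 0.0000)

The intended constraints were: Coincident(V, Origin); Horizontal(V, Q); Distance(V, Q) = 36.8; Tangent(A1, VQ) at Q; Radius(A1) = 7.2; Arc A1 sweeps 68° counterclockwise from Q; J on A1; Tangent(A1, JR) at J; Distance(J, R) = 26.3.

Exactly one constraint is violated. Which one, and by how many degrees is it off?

Tangent(A1, JR) at J — off by 6.50°.

V = (0.00, 0.00) ✓; V.y = 0.00, Q.y = 0.00 ✓; |VQ| = 36.80 ✓; ∠(WQ, QV) = 90.00° ✓; |WQ| = 7.200 ✓; bearing(W→J) − bearing(W→Q) = 68.00° ✓; |WJ| = 7.200 ✓; ∠(WJ, JR) = 83.50° ✗; |JR| = 26.30 ✓.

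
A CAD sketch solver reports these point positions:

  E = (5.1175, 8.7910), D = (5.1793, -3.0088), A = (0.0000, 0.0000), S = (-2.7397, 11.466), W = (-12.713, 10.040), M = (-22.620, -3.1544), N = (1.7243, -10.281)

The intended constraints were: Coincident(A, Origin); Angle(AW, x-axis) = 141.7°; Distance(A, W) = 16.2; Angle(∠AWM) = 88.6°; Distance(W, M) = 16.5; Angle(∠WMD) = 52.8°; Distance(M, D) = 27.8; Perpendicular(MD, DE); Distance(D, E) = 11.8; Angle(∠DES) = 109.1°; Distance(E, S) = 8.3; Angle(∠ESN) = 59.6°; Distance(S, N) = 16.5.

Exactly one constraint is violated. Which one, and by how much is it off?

Distance(S, N) = 16.5 — off by 5.70.

A = (0.00, 0.00) ✓; AW at 141.7° ✓; |AW| = 16.20 ✓; ∠AWM = 88.60° ✓; |WM| = 16.50 ✓; ∠WMD = 52.80° ✓; |MD| = 27.80 ✓; ∠(MD, DE) = 90.00° ✓; |DE| = 11.80 ✓; ∠DES = 109.1° ✓; |ES| = 8.300 ✓; ∠ESN = 59.60° ✓; |SN| = 22.20 ✗.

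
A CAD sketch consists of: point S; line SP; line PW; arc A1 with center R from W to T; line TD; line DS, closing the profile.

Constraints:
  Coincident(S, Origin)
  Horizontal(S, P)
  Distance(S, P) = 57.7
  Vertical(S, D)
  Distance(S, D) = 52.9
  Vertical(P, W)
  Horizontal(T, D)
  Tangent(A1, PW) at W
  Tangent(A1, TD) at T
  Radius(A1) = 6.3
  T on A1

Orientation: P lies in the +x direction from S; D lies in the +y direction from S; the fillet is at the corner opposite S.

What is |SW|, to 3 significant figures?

74.2

The virtual corner opposite S is at (57.7, 52.9). The tangent condition forces RW to be normal to PW and A1 meets TD tangentially, so RT is at right angles to TD, with radius 6.3, so the center R sits 6.3 in from both sides at R = (51.4, 46.6). That places the tangent points at W = (57.7, 46.6) on PW and T = (51.4, 52.9) on TD. Then |SW| = |W − S| = 74.2.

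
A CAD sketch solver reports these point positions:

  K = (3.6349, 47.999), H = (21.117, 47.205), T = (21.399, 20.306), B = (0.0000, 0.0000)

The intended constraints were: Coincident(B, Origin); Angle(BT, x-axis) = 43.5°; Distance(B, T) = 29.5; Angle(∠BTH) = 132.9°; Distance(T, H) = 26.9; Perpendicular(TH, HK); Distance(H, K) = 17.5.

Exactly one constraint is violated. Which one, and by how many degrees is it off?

Perpendicular(TH, HK) — off by 3.20°.

B = (0.00, 0.00) ✓; BT at 43.50° ✓; |BT| = 29.50 ✓; ∠BTH = 132.9° ✓; |TH| = 26.90 ✓; ∠(TH, HK) = 86.80° ✗; |HK| = 17.50 ✓.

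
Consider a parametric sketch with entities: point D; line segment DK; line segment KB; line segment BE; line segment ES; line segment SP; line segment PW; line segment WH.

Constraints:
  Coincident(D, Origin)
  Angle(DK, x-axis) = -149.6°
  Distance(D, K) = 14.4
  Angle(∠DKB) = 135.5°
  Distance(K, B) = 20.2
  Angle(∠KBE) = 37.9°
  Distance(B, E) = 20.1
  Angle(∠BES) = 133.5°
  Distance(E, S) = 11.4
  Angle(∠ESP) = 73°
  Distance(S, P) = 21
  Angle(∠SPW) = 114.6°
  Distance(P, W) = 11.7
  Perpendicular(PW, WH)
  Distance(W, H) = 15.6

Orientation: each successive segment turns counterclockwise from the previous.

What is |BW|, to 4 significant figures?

10.29

∠ESP = 73.0° gives SP at -169.5° from the x-axis; with |SP| = 21.0, P = (-20.99, -7.193). ∠SPW = 114.6° gives PW at -104.1° from the x-axis; with |PW| = 11.7, W = (-23.84, -18.54). Then |BW| = |W − B| = 10.29.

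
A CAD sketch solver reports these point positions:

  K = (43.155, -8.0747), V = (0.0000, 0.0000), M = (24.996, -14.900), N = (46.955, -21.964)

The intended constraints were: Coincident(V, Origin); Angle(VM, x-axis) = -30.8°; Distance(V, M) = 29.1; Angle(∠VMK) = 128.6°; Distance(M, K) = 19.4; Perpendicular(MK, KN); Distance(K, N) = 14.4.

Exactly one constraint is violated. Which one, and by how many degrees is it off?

Perpendicular(MK, KN) — off by 5.30°.

V = (0.00, 0.00) ✓; VM at -30.80° ✓; |VM| = 29.10 ✓; ∠VMK = 128.6° ✓; |MK| = 19.40 ✓; ∠(MK, KN) = 95.30° ✗; |KN| = 14.40 ✓.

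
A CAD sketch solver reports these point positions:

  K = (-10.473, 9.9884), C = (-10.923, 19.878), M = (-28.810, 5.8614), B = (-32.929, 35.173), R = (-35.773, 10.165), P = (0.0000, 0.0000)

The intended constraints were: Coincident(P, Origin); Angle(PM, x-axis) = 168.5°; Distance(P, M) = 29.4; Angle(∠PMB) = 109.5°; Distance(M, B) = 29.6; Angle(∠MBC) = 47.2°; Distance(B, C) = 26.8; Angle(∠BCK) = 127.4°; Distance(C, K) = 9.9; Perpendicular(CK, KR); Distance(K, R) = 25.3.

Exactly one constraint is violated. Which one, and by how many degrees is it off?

Perpendicular(CK, KR) — off by 3.01°.

P = (0.00, 0.00) ✓; PM at 168.5° ✓; |PM| = 29.40 ✓; ∠PMB = 109.5° ✓; |MB| = 29.60 ✓; ∠MBC = 47.20° ✓; |BC| = 26.80 ✓; ∠BCK = 127.4° ✓; |CK| = 9.900 ✓; ∠(CK, KR) = 93.01° ✗; |KR| = 25.30 ✓.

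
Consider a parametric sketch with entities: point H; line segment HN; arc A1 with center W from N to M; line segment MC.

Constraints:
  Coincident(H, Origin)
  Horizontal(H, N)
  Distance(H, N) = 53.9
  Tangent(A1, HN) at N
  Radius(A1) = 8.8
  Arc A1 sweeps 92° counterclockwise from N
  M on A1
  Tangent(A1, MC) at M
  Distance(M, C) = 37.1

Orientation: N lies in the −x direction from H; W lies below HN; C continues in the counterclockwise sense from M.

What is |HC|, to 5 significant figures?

76.831

On A1, N sits at bearing 90° from W; a 92° counterclockwise sweep puts M at bearing 182°, so M = W + 8.8·(cos 182°, sin 182°) = (-62.695, -9.1071). Tangency of A1 to MC means the radius WM is perpendicular to MC, so MC runs along (−sin 182°, cos 182°); with |MC| = 37.1, C = (-61.400, -46.185). Then |HC| = |C − H| = 76.831.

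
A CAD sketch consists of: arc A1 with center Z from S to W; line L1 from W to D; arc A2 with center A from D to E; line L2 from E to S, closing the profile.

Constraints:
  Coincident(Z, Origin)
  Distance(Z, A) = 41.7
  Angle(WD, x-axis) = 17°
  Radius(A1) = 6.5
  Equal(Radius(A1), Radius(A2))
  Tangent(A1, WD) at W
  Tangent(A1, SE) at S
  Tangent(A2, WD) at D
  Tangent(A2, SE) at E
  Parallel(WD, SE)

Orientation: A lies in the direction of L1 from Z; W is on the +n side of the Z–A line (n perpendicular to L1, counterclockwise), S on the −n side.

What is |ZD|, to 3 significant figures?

42.2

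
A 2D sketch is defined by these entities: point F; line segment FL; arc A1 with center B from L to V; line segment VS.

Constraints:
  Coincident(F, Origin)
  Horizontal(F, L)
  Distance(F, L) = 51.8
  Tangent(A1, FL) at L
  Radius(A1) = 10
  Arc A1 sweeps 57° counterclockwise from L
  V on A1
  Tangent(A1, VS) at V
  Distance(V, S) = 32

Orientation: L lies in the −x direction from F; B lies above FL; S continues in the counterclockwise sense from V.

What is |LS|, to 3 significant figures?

40.6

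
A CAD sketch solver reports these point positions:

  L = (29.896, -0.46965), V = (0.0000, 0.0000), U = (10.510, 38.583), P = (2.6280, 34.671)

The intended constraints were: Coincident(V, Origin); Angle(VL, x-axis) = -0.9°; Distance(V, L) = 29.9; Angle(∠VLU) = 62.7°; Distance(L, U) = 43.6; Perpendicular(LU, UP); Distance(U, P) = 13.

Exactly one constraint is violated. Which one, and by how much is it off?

Distance(U, P) = 13 — off by 4.20.

V = (0.00, 0.00) ✓; VL at -0.9000° ✓; |VL| = 29.90 ✓; ∠VLU = 62.70° ✓; |LU| = 43.60 ✓; ∠(LU, UP) = 90.00° ✓; |UP| = 8.799 ✗.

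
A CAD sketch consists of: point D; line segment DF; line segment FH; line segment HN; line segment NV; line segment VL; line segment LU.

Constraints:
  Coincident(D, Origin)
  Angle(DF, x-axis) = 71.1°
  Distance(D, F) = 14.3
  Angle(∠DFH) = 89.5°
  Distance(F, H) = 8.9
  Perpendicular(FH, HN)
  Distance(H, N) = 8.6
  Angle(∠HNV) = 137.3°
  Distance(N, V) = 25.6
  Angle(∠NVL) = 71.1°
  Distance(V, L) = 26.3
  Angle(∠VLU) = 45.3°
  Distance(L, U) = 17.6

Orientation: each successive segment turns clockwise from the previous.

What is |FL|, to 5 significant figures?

21.402

∠HNV = 137.3° gives NV at -152.10° from the x-axis; with |NV| = 25.6, V = (-12.454, -9.5179). ∠NVL = 71.1° gives VL at 99.000° from the x-axis; with |VL| = 26.3, L = (-16.569, 16.458). Then |FL| = |L − F| = 21.402.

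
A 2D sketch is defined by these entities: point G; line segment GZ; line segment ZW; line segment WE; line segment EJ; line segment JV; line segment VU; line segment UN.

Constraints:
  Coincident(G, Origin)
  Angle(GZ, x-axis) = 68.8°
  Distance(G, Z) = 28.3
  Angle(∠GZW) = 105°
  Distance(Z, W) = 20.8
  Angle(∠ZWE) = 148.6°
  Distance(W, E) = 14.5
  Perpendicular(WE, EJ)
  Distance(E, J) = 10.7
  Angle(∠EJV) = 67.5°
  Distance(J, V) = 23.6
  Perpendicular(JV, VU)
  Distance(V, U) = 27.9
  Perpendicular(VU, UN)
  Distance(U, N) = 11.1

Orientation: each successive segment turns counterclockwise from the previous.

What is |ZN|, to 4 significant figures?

43.90

JV ⟂ VU, so VU runs at 107.7°; with |VU| = 27.9, U = (-7.895, 62.97). VU ⟂ UN, so UN runs at -162.3°; with |UN| = 11.1, N = (-18.47, 59.60). Then |ZN| = |N − Z| = 43.90.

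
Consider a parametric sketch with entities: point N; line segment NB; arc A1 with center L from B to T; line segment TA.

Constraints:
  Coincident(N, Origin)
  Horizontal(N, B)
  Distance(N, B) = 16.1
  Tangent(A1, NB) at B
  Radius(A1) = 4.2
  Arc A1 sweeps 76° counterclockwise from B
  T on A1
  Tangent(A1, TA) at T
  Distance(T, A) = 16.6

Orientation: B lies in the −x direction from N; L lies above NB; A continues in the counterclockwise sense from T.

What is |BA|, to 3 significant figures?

20.9

N is at the origin; N and B share the same y with |NB| = 16.1 and B on the −x side, so B = (-16.1, 0.00). Tangency of A1 to NB means the radius LB is perpendicular to NB, so L = B + (0, 4.2) = (-16.1, 4.20). On A1, B sits at bearing -90° from L; a 76° counterclockwise sweep puts T at bearing -14°, so T = L + 4.2·(cos -14°, sin -14°) = (-12.0, 3.18). A1 meets TA tangentially, so LT is at right angles to TA, so TA runs along (−sin -14°, cos -14°); with |TA| = 16.6, A = (-8.01, 19.3). Then |BA| = |A − B| = 20.9.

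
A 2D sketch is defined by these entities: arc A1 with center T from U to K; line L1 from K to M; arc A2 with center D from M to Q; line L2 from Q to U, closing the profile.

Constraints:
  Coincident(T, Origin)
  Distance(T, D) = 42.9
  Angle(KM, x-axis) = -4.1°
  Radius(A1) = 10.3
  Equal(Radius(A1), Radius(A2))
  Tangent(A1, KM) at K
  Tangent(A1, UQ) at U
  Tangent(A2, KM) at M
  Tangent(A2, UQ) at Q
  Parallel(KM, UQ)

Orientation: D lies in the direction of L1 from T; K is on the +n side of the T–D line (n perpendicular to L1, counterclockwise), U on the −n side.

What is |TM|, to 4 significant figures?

44.12

The slot axis is L1's direction at -4.1°, so u = (cos -4.1°, sin -4.1°) = (0.9974, -0.07150) and n = (−sin -4.1°, cos -4.1°) = (0.07150, 0.9974). T is at the origin and D lies 42.9 along u from T, so D = 42.9·u = (42.79, -3.067). Tangency of A1 to both parallel lines with radius 10.3 puts K and U at T ± 10.3·n: K = (0.7364, 10.27), U = (-0.7364, -10.27). Equal radii place M and Q the same way about D: M = D + 10.3·n = (43.53, 7.206), Q = D − 10.3·n = (42.05, -13.34). Then |TM| = |M − T| = 44.12.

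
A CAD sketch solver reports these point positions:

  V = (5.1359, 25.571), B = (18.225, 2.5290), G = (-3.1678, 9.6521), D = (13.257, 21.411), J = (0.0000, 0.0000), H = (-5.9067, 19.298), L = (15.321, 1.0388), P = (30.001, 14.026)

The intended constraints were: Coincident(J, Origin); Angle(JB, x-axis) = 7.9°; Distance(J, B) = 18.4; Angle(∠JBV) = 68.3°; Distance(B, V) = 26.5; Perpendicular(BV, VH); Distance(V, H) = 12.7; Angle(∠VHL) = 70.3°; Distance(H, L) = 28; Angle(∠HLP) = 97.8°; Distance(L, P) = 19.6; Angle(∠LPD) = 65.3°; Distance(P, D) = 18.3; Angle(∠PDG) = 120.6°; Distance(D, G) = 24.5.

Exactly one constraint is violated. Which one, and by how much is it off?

Distance(D, G) = 24.5 — off by 4.30.

J = (0.00, 0.00) ✓; JB at 7.900° ✓; |JB| = 18.40 ✓; ∠JBV = 68.30° ✓; |BV| = 26.50 ✓; ∠(BV, VH) = 90.00° ✓; |VH| = 12.70 ✓; ∠VHL = 70.30° ✓; |HL| = 28.00 ✓; ∠HLP = 97.80° ✓; |LP| = 19.60 ✓; ∠LPD = 65.30° ✓; |PD| = 18.30 ✓; ∠PDG = 120.6° ✓; |DG| = 20.20 ✗.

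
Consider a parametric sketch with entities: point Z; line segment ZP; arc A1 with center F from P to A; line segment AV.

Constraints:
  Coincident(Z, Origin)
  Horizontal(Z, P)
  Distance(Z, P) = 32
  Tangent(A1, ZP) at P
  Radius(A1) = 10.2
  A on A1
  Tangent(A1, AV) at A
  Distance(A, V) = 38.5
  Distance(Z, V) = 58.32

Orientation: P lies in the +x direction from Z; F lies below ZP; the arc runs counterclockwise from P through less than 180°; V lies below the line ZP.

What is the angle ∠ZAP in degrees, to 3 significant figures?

99.7°

Checks: ∠(FP, PZ) = 90.00° ✓; |FP| = 10.20 ✓; |FA| = 10.20 ✓; ∠(FA, AV) = 90.00° ✓; |AV| = 38.50 ✓; |ZV| = 58.32 ✓.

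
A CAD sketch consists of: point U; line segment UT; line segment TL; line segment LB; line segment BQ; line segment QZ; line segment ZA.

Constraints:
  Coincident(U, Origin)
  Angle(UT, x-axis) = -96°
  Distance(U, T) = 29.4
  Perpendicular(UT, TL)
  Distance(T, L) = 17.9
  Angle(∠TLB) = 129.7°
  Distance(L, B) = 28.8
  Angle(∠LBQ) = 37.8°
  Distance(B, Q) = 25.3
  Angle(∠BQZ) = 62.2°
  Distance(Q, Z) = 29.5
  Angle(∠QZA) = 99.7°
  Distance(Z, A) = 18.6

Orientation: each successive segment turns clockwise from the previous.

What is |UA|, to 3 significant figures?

53.3

∠BQZ = 62.2° gives QZ at -136° from the x-axis; with |QZ| = 29.5, Z = (-34.2, -31.8). ∠QZA = 99.7° gives ZA at 143° from the x-axis; with |ZA| = 18.6, A = (-49.1, -20.7). Then |UA| = |A − U| = 53.3.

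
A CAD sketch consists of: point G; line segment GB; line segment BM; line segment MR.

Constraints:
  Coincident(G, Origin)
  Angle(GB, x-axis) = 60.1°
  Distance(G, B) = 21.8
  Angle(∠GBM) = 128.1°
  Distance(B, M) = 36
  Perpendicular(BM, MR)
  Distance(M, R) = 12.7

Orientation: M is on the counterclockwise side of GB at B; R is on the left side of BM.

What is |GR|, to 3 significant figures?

49.7

∠GBM = 128.1°, so BM runs at 60.1° + (180° − 128.1°) = 112° from the x-axis; with |BM| = 36.0, M = B + 36.0·(cos 112°, sin 112°) = (-2.62, 52.3). BM ⟂ MR; with |MR| = 12.7 on the left of BM, R = M + 12.7·(-0.927, -0.375) = (-14.4, 47.5). Then |GR| = |R − G| = 49.7.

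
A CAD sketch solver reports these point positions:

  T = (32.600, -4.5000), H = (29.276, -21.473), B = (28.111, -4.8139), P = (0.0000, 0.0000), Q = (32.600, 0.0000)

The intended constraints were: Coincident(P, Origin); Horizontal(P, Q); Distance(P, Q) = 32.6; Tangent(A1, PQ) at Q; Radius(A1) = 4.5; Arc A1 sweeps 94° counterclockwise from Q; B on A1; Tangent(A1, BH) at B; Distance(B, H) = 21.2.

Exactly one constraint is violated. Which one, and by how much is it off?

Distance(B, H) = 21.2 — off by 4.50.

P = (0.00, 0.00) ✓; P.y = 0.00, Q.y = 0.00 ✓; |PQ| = 32.60 ✓; ∠(TQ, QP) = 90.00° ✓; |TQ| = 4.500 ✓; bearing(T→B) − bearing(T→Q) = 94.00° ✓; |TB| = 4.500 ✓; ∠(TB, BH) = 90.00° ✓; |BH| = 16.70 ✗.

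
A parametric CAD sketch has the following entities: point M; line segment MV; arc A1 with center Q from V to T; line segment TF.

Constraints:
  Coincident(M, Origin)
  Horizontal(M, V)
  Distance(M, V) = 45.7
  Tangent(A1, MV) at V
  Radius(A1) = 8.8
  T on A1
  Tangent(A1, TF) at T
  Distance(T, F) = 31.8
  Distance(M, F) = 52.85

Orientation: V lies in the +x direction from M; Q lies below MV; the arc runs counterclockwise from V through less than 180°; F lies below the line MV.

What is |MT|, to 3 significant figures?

37.8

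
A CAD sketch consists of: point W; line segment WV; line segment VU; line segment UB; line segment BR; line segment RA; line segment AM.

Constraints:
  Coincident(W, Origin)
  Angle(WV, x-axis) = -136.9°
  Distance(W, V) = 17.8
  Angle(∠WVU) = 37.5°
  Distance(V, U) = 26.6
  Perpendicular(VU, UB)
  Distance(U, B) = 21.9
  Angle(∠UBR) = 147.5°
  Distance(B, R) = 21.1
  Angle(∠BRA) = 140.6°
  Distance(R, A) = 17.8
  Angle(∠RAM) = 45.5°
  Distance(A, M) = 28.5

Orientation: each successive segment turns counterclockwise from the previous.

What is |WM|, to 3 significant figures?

9.39

W is at the origin; WV runs at -136.9° with length 17.8, so V = (-13.0, -12.2). ∠WVU = 37.5° gives VU at 5.60° from the x-axis; with |VU| = 26.6, U = (13.5, -9.57). VU ⟂ UB, so UB runs at 95.6°; with |UB| = 21.9, B = (11.3, 12.2). ∠UBR = 147.5° gives BR at 128° from the x-axis; with |BR| = 21.1, R = (-1.68, 28.8). ∠BRA = 140.6° gives RA at 168° from the x-axis; with |RA| = 17.8, A = (-19.1, 32.7). ∠RAM = 45.5° gives AM at -58.0° from the x-axis; with |AM| = 28.5, M = (-3.96, 8.52). Then |WM| = |M − W| = 9.39.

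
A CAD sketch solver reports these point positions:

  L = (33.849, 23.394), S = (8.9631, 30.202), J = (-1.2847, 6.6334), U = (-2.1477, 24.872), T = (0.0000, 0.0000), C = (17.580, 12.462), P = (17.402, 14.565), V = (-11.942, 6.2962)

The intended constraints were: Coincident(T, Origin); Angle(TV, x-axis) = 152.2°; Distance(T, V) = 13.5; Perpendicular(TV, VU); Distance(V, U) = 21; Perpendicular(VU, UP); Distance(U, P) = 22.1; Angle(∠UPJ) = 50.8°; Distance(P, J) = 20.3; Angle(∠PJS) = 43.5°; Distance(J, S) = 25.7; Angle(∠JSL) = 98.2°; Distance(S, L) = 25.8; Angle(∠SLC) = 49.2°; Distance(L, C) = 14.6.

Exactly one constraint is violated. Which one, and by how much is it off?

Distance(L, C) = 14.6 — off by 5.00.

T = (0.00, 0.00) ✓; TV at 152.2° ✓; |TV| = 13.50 ✓; ∠(TV, VU) = 90.00° ✓; |VU| = 21.00 ✓; ∠(VU, UP) = 90.00° ✓; |UP| = 22.10 ✓; ∠UPJ = 50.80° ✓; |PJ| = 20.30 ✓; ∠PJS = 43.50° ✓; |JS| = 25.70 ✓; ∠JSL = 98.20° ✓; |SL| = 25.80 ✓; ∠SLC = 49.20° ✓; |LC| = 19.60 ✗.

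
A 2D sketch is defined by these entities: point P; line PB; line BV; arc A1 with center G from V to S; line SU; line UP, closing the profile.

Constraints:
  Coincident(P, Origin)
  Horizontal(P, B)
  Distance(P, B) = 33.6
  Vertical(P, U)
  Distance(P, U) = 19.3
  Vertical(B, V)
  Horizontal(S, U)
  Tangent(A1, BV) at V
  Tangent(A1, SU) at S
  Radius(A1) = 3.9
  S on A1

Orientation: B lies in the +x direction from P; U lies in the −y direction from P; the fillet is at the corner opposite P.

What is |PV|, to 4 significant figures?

36.96

The virtual corner opposite P is at (33.60, -19.30). Tangency of A1 to BV means the radius GV is perpendicular to BV and since A1 is tangent to SU there, GS ⟂ SU, with radius 3.9, so the center G sits 3.9 in from both sides at G = (29.70, -15.40). That places the tangent points at V = (33.60, -15.40) on BV and S = (29.70, -19.30) on SU. Then |PV| = |V − P| = 36.96.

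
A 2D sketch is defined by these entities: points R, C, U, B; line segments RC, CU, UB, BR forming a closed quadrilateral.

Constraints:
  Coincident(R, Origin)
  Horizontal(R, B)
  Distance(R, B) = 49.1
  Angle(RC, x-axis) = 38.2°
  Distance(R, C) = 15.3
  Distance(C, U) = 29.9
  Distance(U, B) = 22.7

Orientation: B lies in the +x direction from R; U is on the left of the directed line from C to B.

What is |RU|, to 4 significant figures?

44.80

Checks: |CU| = 29.90 ✓; |UB| = 22.70 ✓.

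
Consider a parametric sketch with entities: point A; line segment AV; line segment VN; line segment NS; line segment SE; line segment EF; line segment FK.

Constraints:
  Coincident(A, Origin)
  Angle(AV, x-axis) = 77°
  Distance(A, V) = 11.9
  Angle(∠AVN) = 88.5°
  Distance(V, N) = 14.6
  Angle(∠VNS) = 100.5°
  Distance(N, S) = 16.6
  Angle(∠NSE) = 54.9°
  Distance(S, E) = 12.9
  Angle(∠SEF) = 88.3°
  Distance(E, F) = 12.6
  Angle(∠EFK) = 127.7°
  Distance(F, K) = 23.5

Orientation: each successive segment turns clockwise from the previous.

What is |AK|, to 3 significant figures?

38.1

∠SEF = 88.3° gives EF at 49.2° from the x-axis; with |EF| = 12.6, F = (13.9, 9.05). ∠EFK = 127.7° gives FK at -3.10° from the x-axis; with |FK| = 23.5, K = (37.3, 7.78). Then |AK| = |K − A| = 38.1.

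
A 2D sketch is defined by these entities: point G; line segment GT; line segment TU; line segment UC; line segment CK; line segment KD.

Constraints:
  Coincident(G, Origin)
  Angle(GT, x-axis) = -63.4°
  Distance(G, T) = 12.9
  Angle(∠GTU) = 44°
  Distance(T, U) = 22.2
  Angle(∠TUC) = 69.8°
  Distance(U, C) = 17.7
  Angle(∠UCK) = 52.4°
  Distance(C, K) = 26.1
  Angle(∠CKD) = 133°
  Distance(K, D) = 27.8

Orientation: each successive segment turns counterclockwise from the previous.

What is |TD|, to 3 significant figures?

33.7

G is at the origin; GT runs at -63.4° with length 12.9, so T = (5.78, -11.5). ∠GTU = 44.0° gives TU at 72.6° from the x-axis; with |TU| = 22.2, U = (12.4, 9.65). ∠TUC = 69.8° gives UC at -177° from the x-axis; with |UC| = 17.7, C = (-5.26, 8.78). ∠UCK = 52.4° gives CK at -49.6° from the x-axis; with |CK| = 26.1, K = (11.7, -11.1). ∠CKD = 133.0° gives KD at -2.60° from the x-axis; with |KD| = 27.8, D = (39.4, -12.4). Then |TD| = |D − T| = 33.7.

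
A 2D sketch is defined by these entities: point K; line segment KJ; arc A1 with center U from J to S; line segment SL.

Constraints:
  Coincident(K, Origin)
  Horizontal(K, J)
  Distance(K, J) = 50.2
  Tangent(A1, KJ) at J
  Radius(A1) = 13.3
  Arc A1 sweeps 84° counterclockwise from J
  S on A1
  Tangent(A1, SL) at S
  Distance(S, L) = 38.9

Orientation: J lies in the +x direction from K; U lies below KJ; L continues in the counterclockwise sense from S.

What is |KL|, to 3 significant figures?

60.4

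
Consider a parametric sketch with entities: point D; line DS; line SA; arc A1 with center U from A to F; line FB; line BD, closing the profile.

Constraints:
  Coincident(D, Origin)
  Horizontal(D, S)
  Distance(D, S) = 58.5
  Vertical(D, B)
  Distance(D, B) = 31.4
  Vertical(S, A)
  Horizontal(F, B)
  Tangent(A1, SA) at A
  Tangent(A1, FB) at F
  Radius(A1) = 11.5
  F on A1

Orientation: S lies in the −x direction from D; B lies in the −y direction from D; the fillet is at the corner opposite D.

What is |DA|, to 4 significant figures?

61.79

D is at the origin; DS is horizontal with |DS| = 58.5 and S on the −x side, so S = (-58.50, 0.000). D and B share the same x with |DB| = 31.4 and B on the −y side, so B = (0.000, -31.40). The virtual corner opposite D is at (-58.50, -31.40). The tangent condition forces UA to be normal to SA and since A1 is tangent to FB there, UF ⟂ FB, with radius 11.5, so the center U sits 11.5 in from both sides at U = (-47.00, -19.90). That places the tangent points at A = (-58.50, -19.90) on SA and F = (-47.00, -31.40) on FB. Then |DA| = |A − D| = 61.79.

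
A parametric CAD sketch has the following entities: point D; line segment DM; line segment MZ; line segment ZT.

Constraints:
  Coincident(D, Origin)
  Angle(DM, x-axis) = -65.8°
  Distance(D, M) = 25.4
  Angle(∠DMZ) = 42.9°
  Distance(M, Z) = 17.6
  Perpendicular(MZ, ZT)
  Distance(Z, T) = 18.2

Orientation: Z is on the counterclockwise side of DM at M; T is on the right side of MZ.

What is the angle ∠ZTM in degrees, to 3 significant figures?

44.0°

D is at the origin; DM runs at -65.8° with length 25.4, so M = 25.4·(cos -65.8°, sin -65.8°) = (10.4, -23.2). ∠DMZ = 42.9°, so MZ runs at -65.8° + (180° − 42.9°) = 71.3° from the x-axis; with |MZ| = 17.6, Z = M + 17.6·(cos 71.3°, sin 71.3°) = (16.1, -6.50). MZ is perpendicular to ZT; with |ZT| = 18.2 on the right of MZ, T = Z + 18.2·(0.947, -0.321) = (33.3, -12.3). Then cos ∠ZTM = TZ·TM / (|TZ||TM|), giving 44.0°.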